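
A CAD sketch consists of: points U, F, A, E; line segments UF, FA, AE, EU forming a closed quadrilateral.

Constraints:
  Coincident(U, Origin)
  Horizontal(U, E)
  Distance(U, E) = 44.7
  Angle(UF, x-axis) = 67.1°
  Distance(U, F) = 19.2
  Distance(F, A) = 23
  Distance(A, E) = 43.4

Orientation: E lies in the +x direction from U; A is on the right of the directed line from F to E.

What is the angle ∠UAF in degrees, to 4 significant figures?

33.68°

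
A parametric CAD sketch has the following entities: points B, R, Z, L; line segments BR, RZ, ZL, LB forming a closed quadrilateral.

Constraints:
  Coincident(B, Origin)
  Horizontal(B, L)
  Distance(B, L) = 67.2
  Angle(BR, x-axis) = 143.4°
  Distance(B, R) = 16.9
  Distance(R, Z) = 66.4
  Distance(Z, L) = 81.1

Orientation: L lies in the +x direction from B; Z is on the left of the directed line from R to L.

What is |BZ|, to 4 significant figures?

69.97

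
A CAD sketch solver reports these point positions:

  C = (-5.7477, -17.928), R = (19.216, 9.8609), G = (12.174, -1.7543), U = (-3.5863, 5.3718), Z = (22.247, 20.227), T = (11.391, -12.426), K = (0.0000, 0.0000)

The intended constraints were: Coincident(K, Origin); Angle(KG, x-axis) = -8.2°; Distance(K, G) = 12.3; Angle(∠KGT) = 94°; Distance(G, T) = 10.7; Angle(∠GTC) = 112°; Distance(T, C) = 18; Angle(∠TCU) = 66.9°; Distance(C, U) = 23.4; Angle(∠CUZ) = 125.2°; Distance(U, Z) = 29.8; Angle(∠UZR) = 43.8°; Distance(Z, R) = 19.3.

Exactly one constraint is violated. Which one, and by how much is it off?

Distance(Z, R) = 19.3 — off by 8.50.

K = (0.00, 0.00) ✓; KG at -8.200° ✓; |KG| = 12.30 ✓; ∠KGT = 94.00° ✓; |GT| = 10.70 ✓; ∠GTC = 112.0° ✓; |TC| = 18.00 ✓; ∠TCU = 66.90° ✓; |CU| = 23.40 ✓; ∠CUZ = 125.2° ✓; |UZ| = 29.80 ✓; ∠UZR = 43.80° ✓; |ZR| = 10.80 ✗.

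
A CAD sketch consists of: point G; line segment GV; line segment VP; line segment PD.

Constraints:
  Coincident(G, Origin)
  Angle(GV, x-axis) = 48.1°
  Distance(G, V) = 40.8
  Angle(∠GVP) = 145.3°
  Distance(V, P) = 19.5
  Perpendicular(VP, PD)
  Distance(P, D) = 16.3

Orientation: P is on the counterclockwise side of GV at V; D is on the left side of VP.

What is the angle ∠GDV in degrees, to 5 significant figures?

47.332°

G is at the origin; GV runs at 48.1° with length 40.8, so V = 40.8·(cos 48.1°, sin 48.1°) = (27.248, 30.368). ∠GVP = 145.3°, so VP runs at 48.1° + (180° − 145.3°) = 82.800° from the x-axis; with |VP| = 19.5, P = V + 19.5·(cos 82.800°, sin 82.800°) = (29.692, 49.714). The perpendicularity gives PD at right angles to VP; with |PD| = 16.3 on the left of VP, D = P + 16.3·(-0.99211, 0.12533) = (13.520, 51.757). Then cos ∠GDV = DG·DV / (|DG||DV|), giving 47.332°.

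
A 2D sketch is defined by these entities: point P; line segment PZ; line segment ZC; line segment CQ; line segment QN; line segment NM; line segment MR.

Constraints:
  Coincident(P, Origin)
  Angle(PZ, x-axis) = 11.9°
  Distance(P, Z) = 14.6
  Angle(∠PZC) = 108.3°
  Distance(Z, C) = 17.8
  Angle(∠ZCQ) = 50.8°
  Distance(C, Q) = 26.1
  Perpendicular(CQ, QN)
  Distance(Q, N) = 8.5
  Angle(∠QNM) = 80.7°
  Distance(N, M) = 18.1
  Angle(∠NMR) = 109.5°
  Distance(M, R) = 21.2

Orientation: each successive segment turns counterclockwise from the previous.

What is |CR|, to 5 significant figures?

15.934

P is at the origin; PZ runs at 11.9° with length 14.6, so Z = (14.286, 3.0106). ∠PZC = 108.3° gives ZC at 83.600° from the x-axis; with |ZC| = 17.8, C = (16.270, 20.700). ∠ZCQ = 50.8° gives CQ at -147.20° from the x-axis; with |CQ| = 26.1, Q = (-5.6684, 6.5611). CQ is perpendicular to QN, so QN runs at -57.200°; with |QN| = 8.5, N = (-1.0639, -0.58375). ∠QNM = 80.7° gives NM at 42.100° from the x-axis; with |NM| = 18.1, M = (12.366, 11.551). ∠NMR = 109.5° gives MR at 112.60° from the x-axis; with |MR| = 21.2, R = (4.2188, 31.123). Then |CR| = |R − C| = 15.934.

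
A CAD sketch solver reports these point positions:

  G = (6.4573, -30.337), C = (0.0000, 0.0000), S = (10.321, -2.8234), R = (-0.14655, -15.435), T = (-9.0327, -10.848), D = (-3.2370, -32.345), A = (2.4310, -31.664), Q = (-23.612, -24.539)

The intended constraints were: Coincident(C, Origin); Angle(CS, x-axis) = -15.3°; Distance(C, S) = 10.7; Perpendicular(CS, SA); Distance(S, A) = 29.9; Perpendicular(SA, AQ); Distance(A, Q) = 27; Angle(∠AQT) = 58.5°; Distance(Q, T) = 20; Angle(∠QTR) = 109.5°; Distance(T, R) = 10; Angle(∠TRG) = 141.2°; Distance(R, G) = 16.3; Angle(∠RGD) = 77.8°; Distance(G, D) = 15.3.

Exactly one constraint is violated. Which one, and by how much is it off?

Distance(G, D) = 15.3 — off by 5.40.

C = (0.00, 0.00) ✓; CS at -15.30° ✓; |CS| = 10.70 ✓; ∠(CS, SA) = 90.00° ✓; |SA| = 29.90 ✓; ∠(SA, AQ) = 90.00° ✓; |AQ| = 27.00 ✓; ∠AQT = 58.50° ✓; |QT| = 20.00 ✓; ∠QTR = 109.5° ✓; |TR| = 10.00 ✓; ∠TRG = 141.2° ✓; |RG| = 16.30 ✓; ∠RGD = 77.80° ✓; |GD| = 9.900 ✗.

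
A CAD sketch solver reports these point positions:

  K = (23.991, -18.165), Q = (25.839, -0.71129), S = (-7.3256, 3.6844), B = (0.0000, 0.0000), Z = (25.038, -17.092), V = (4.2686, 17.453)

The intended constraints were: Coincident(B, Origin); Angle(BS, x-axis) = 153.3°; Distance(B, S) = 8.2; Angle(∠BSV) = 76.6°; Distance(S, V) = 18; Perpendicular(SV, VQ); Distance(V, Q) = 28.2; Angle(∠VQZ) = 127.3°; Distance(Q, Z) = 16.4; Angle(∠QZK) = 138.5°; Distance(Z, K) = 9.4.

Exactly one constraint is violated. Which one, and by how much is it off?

Distance(Z, K) = 9.4 — off by 7.90.

B = (0.00, 0.00) ✓; BS at 153.3° ✓; |BS| = 8.200 ✓; ∠BSV = 76.60° ✓; |SV| = 18.00 ✓; ∠(SV, VQ) = 90.00° ✓; |VQ| = 28.20 ✓; ∠VQZ = 127.3° ✓; |QZ| = 16.40 ✓; ∠QZK = 138.5° ✓; |ZK| = 1.499 ✗.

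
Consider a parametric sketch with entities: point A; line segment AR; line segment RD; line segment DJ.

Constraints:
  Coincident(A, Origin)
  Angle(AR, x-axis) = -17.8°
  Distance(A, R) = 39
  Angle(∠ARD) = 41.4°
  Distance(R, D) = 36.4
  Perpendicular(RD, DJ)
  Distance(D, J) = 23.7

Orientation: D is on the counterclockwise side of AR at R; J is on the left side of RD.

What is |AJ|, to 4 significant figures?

7.445

A is at the origin; AR runs at -17.8° with length 39.0, so R = 39.0·(cos -17.8°, sin -17.8°) = (37.13, -11.92). ∠ARD = 41.4°, so RD runs at -17.8° + (180° − 41.4°) = 120.8° from the x-axis; with |RD| = 36.4, D = R + 36.4·(cos 120.8°, sin 120.8°) = (18.49, 19.34). The perpendicularity gives DJ at right angles to RD; with |DJ| = 23.7 on the left of RD, J = D + 23.7·(-0.8590, -0.5120) = (-1.863, 7.209). Then |AJ| = |J − A| = 7.445.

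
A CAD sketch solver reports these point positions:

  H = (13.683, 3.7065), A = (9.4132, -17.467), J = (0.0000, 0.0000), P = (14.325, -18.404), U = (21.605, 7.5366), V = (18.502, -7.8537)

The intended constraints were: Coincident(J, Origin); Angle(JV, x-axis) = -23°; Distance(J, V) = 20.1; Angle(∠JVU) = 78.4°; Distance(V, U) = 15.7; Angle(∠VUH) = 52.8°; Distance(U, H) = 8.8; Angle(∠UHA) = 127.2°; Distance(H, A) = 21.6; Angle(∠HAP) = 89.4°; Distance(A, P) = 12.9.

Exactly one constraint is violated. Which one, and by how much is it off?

Distance(A, P) = 12.9 — off by 7.90.

J = (0.00, 0.00) ✓; JV at -23.00° ✓; |JV| = 20.10 ✓; ∠JVU = 78.40° ✓; |VU| = 15.70 ✓; ∠VUH = 52.80° ✓; |UH| = 8.799 ✓; ∠UHA = 127.2° ✓; |HA| = 21.60 ✓; ∠HAP = 89.40° ✓; |AP| = 5.000 ✗.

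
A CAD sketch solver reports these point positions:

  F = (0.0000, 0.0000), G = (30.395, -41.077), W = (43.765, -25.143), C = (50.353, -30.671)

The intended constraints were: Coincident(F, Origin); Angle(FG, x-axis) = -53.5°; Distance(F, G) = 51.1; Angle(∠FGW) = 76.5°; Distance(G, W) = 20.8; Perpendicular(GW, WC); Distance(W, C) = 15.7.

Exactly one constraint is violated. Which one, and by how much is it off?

Distance(W, C) = 15.7 — off by 7.10.

F = (0.00, 0.00) ✓; FG at -53.50° ✓; |FG| = 51.10 ✓; ∠FGW = 76.50° ✓; |GW| = 20.80 ✓; ∠(GW, WC) = 90.00° ✓; |WC| = 8.600 ✗.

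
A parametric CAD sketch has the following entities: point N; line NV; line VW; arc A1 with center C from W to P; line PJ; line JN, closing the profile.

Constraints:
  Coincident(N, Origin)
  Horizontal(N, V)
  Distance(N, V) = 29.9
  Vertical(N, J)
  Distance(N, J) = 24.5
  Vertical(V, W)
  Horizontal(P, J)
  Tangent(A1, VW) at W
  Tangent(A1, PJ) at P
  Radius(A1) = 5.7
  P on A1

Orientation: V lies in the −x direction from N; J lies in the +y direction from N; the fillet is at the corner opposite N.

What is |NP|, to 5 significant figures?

34.437

N is at the origin; N and V share the same y with |NV| = 29.9 and V on the −x side, so V = (-29.900, 0.0000). NJ is vertical with |NJ| = 24.5 and J on the +y side, so J = (0.0000, 24.500). The virtual corner opposite N is at (-29.900, 24.500). Tangency of A1 to VW means the radius CW is perpendicular to VW and tangency of A1 to PJ means the radius CP is perpendicular to PJ, with radius 5.7, so the center C sits 5.7 in from both sides at C = (-24.200, 18.800). That places the tangent points at W = (-29.900, 18.800) on VW and P = (-24.200, 24.500) on PJ. Then |NP| = |P − N| = 34.437.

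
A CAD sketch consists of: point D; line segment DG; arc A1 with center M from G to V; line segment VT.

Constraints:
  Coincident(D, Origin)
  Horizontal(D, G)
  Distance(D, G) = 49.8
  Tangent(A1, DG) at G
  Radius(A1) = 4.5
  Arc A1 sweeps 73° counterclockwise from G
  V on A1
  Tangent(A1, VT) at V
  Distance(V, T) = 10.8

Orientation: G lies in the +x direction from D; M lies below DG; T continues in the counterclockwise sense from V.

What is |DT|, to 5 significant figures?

44.443

On A1, G sits at bearing 90° from M; a 73° counterclockwise sweep puts V at bearing 163°, so V = M + 4.5·(cos 163°, sin 163°) = (45.497, -3.1843). Tangency of A1 to VT means the radius MV is perpendicular to VT, so VT runs along (−sin 163°, cos 163°); with |VT| = 10.8, T = (42.339, -13.512). Then |DT| = |T − D| = 44.443.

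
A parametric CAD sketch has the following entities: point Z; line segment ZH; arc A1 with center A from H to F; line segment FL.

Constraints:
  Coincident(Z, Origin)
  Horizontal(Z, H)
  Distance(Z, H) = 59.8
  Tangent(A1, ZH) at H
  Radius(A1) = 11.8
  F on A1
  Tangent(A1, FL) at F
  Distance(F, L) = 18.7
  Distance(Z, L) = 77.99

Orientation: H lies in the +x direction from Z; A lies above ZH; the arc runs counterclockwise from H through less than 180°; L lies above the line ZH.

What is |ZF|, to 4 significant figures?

72.54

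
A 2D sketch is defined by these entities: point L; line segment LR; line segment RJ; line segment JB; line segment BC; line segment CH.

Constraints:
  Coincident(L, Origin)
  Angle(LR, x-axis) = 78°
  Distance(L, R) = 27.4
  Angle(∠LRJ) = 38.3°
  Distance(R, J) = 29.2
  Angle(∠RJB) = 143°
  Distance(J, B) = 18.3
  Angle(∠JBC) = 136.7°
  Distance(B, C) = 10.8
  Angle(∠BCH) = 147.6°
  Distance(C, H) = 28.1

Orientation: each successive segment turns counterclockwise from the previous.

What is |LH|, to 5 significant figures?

33.361

L is at the origin; LR runs at 78.0° with length 27.4, so R = (5.6968, 26.801). ∠LRJ = 38.3° gives RJ at -140.30° from the x-axis; with |RJ| = 29.2, J = (-16.770, 8.1492). ∠RJB = 143.0° gives JB at -103.30° from the x-axis; with |JB| = 18.3, B = (-20.980, -9.6599). ∠JBC = 136.7° gives BC at -60.000° from the x-axis; with |BC| = 10.8, C = (-15.580, -19.013). ∠BCH = 147.6° gives CH at -27.600° from the x-axis; with |CH| = 28.1, H = (9.3227, -32.032). Then |LH| = |H − L| = 33.361.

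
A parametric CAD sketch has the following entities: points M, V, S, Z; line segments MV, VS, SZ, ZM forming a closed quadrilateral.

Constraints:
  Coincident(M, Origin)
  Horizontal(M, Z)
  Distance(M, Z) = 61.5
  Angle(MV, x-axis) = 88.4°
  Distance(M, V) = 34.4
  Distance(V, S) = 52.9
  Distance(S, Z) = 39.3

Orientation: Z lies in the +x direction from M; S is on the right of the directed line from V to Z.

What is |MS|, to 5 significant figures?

27.679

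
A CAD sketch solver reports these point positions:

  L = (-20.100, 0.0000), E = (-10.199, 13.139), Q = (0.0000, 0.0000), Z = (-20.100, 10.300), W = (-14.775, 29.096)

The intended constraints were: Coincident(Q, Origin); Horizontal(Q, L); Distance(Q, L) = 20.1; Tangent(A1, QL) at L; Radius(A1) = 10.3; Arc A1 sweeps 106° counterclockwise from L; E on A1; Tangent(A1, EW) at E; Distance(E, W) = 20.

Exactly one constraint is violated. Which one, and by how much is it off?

Distance(E, W) = 20 — off by 3.40.

Q = (0.00, 0.00) ✓; Q.y = 0.00, L.y = 0.00 ✓; |QL| = 20.10 ✓; ∠(ZL, LQ) = 90.00° ✓; |ZL| = 10.30 ✓; bearing(Z→E) − bearing(Z→L) = 106.0° ✓; |ZE| = 10.30 ✓; ∠(ZE, EW) = 90.00° ✓; |EW| = 16.60 ✗.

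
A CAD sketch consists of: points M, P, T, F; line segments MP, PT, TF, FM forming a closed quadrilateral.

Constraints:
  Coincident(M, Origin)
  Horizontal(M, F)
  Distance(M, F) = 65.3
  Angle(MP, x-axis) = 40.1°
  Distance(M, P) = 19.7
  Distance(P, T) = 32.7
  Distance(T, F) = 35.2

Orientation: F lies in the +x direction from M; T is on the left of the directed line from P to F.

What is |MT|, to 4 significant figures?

52.12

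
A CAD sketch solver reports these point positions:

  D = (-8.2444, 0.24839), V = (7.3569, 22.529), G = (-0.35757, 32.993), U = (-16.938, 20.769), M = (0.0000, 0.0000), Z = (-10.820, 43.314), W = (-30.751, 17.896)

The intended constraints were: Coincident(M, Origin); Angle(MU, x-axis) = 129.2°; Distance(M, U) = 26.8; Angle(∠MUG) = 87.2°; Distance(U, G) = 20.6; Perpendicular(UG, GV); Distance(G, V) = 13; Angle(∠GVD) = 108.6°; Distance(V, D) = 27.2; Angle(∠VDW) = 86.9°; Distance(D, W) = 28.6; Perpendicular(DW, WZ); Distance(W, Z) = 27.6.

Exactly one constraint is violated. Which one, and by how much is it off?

Distance(W, Z) = 27.6 — off by 4.70.

M = (0.00, 0.00) ✓; MU at 129.2° ✓; |MU| = 26.80 ✓; ∠MUG = 87.20° ✓; |UG| = 20.60 ✓; ∠(UG, GV) = 90.00° ✓; |GV| = 13.00 ✓; ∠GVD = 108.6° ✓; |VD| = 27.20 ✓; ∠VDW = 86.90° ✓; |DW| = 28.60 ✓; ∠(DW, WZ) = 90.00° ✓; |WZ| = 32.30 ✗.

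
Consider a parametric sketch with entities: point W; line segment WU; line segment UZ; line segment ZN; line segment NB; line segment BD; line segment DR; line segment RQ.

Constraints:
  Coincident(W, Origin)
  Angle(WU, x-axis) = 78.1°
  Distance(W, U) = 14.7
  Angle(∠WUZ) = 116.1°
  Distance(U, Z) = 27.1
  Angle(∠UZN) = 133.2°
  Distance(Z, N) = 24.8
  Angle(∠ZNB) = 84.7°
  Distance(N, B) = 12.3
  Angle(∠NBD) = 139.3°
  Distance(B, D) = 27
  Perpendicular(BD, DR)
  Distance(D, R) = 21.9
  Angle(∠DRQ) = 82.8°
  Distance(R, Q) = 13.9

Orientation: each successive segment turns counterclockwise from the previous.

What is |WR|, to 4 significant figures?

18.41

W is at the origin; WU runs at 78.1° with length 14.7, so U = (3.031, 14.38). ∠WUZ = 116.1° gives UZ at 142.0° from the x-axis; with |UZ| = 27.1, Z = (-18.32, 31.07). ∠UZN = 133.2° gives ZN at -171.2° from the x-axis; with |ZN| = 24.8, N = (-42.83, 27.27). ∠ZNB = 84.7° gives NB at -75.90° from the x-axis; with |NB| = 12.3, B = (-39.84, 15.35). ∠NBD = 139.3° gives BD at -35.20° from the x-axis; with |BD| = 27.0, D = (-17.77, -0.2186). The perpendicularity gives DR at right angles to BD, so DR runs at 54.80°; with |DR| = 21.9, R = (-5.149, 17.68). Then |WR| = |R − W| = 18.41.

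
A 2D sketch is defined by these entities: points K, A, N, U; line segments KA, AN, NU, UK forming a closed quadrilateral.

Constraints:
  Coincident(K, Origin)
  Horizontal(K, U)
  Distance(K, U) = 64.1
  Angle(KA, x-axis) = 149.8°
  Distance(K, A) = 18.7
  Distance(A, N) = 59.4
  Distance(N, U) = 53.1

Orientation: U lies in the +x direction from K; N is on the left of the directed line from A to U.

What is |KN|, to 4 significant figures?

54.08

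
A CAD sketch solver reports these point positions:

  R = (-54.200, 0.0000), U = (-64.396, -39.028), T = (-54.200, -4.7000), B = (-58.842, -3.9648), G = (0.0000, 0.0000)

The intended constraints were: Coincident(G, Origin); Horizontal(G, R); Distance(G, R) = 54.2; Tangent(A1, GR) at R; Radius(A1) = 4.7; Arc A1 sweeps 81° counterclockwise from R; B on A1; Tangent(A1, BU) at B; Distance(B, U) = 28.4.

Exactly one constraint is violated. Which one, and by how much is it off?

Distance(B, U) = 28.4 — off by 7.10.

G = (0.00, 0.00) ✓; G.y = 0.00, R.y = 0.00 ✓; |GR| = 54.20 ✓; ∠(TR, RG) = 90.00° ✓; |TR| = 4.700 ✓; bearing(T→B) − bearing(T→R) = 81.00° ✓; |TB| = 4.700 ✓; ∠(TB, BU) = 90.00° ✓; |BU| = 35.50 ✗.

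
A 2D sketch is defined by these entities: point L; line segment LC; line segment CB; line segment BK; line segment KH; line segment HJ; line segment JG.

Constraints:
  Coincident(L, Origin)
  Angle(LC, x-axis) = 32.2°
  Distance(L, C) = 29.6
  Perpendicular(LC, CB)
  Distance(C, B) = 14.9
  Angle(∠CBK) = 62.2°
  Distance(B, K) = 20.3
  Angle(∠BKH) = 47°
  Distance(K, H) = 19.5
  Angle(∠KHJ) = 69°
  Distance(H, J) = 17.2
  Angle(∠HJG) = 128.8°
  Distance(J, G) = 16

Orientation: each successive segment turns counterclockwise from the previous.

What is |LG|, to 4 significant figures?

30.79

∠KHJ = 69.0° gives HJ at 124.0° from the x-axis; with |HJ| = 17.2, J = (16.34, 29.45). ∠HJG = 128.8° gives JG at 175.2° from the x-axis; with |JG| = 16.0, G = (0.3957, 30.79). Then |LG| = |G − L| = 30.79.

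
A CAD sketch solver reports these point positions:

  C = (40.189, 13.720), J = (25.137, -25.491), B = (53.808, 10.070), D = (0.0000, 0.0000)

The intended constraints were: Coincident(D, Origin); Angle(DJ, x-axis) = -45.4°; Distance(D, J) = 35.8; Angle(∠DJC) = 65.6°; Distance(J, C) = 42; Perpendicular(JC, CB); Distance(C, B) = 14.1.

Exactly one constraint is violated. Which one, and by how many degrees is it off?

Perpendicular(JC, CB) — off by 6.00°.

D = (0.00, 0.00) ✓; DJ at -45.40° ✓; |DJ| = 35.80 ✓; ∠DJC = 65.60° ✓; |JC| = 42.00 ✓; ∠(JC, CB) = 84.00° ✗; |CB| = 14.10 ✓.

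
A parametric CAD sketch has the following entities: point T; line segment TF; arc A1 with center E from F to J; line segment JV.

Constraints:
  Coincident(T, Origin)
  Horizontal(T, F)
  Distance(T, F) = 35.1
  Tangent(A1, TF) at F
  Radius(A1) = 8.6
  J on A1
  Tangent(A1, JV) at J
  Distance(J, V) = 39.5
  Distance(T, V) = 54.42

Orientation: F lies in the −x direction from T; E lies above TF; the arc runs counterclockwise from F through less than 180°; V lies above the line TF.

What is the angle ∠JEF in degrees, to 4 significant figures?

88.93°

Checks: |EJ| = 8.600 ✓; ∠(EJ, JV) = 90.00° ✓; |JV| = 39.50 ✓; |TV| = 54.42 ✓.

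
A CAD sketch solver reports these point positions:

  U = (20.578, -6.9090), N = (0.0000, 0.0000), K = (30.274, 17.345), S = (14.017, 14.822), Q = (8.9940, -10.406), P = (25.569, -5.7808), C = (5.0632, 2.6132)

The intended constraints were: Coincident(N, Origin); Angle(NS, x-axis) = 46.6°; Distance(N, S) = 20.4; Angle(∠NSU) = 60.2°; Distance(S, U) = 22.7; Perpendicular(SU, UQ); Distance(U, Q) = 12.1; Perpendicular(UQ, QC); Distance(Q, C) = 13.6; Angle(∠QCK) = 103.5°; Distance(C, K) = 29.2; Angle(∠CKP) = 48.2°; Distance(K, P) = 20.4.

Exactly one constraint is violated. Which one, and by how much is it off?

Distance(K, P) = 20.4 — off by 3.20.

N = (0.00, 0.00) ✓; NS at 46.60° ✓; |NS| = 20.40 ✓; ∠NSU = 60.20° ✓; |SU| = 22.70 ✓; ∠(SU, UQ) = 90.00° ✓; |UQ| = 12.10 ✓; ∠(UQ, QC) = 90.00° ✓; |QC| = 13.60 ✓; ∠QCK = 103.5° ✓; |CK| = 29.20 ✓; ∠CKP = 48.20° ✓; |KP| = 23.60 ✗.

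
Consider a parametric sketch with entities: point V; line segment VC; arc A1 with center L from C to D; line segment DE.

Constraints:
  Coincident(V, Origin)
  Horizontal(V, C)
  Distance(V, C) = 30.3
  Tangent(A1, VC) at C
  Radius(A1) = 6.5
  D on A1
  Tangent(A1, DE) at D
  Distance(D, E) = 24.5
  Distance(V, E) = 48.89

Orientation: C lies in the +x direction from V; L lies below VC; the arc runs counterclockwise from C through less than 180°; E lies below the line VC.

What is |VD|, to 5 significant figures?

26.785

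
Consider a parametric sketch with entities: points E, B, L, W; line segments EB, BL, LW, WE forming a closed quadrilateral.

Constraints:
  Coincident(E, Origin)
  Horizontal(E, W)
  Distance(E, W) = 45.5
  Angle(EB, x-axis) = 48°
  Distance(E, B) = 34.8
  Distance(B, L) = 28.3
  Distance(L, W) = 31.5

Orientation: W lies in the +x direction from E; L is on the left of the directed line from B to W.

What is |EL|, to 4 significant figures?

59.78

E is at the origin; EW is horizontal with |EW| = 45.5 and W in +x, so W = (45.5, 0). EB runs at 48.0° with |EB| = 34.8, so B = (23.29, 25.86). L is determined by |BL| = 28.3 and |LW| = 31.5 together: it lies at the intersection of circle(B, 28.3) and circle(W, 31.5). With |BW| = 34.09, the foot of the radical line on BW is 14.24 from B and the perpendicular offset is √(28.3² − 14.24²) = 24.46. Taking the left-of-BW solution: L = (51.12, 31.00).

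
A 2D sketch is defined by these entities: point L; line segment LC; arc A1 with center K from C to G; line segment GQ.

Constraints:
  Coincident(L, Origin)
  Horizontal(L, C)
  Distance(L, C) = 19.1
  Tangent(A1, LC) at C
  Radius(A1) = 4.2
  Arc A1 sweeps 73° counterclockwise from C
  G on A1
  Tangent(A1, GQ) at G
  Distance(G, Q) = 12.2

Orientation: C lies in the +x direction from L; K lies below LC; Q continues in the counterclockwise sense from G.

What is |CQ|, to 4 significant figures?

16.49

On A1, C sits at bearing 90° from K; a 73° counterclockwise sweep puts G at bearing 163°, so G = K + 4.2·(cos 163°, sin 163°) = (15.08, -2.972). Since A1 is tangent to GQ there, KG ⟂ GQ, so GQ runs along (−sin 163°, cos 163°); with |GQ| = 12.2, Q = (11.52, -14.64). Then |CQ| = |Q − C| = 16.49.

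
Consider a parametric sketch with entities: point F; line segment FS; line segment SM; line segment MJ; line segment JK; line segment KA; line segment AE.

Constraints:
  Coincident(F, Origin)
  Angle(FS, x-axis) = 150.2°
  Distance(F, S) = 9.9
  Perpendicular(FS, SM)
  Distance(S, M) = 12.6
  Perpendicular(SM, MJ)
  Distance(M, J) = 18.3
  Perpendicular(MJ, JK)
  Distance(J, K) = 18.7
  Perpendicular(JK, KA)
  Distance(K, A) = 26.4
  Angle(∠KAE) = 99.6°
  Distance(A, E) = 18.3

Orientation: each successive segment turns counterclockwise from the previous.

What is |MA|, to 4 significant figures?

20.38

F is at the origin; FS runs at 150.2° with length 9.9, so S = (-8.591, 4.920). FS ⟂ SM, so SM runs at -119.8°; with |SM| = 12.6, M = (-14.85, -6.014). SM ⟂ MJ, so MJ runs at -29.80°; with |MJ| = 18.3, J = (1.027, -15.11). MJ is perpendicular to JK, so JK runs at 60.20°; with |JK| = 18.7, K = (10.32, 1.119). JK ⟂ KA, so KA runs at 150.2°; with |KA| = 26.4, A = (-12.59, 14.24). Then |MA| = |A − M| = 20.38.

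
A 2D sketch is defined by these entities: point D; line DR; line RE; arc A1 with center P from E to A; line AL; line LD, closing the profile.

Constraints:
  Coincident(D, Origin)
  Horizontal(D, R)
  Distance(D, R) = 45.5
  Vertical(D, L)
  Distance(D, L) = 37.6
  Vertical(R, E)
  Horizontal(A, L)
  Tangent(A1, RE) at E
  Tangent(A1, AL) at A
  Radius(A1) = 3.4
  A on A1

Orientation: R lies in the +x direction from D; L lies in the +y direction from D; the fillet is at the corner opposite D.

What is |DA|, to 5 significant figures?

56.446

The virtual corner opposite D is at (45.500, 37.600). A1 meets RE tangentially, so PE is at right angles to RE and tangency of A1 to AL means the radius PA is perpendicular to AL, with radius 3.4, so the center P sits 3.4 in from both sides at P = (42.100, 34.200). That places the tangent points at E = (45.500, 34.200) on RE and A = (42.100, 37.600) on AL. Then |DA| = |A − D| = 56.446.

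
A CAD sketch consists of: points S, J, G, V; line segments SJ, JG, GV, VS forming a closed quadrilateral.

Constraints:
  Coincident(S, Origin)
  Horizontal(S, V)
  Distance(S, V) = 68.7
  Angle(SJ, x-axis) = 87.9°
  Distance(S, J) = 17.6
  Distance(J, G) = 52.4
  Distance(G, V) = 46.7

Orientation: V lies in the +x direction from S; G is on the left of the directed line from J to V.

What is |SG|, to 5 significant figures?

62.902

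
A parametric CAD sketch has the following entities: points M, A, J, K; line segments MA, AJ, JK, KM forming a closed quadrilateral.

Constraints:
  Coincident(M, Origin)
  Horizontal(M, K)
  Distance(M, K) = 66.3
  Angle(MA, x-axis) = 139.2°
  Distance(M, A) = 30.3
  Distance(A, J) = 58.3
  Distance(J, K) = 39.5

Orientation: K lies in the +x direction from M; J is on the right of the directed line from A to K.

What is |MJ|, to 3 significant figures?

29.2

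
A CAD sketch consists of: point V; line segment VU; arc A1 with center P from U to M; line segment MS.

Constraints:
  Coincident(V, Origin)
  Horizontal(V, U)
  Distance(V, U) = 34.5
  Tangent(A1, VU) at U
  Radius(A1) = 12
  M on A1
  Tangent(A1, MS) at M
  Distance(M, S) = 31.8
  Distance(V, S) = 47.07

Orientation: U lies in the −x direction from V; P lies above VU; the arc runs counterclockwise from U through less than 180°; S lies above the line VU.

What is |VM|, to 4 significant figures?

25.08

V is at the origin; VU is horizontal with |VU| = 34.5 and U on the −x side, so U = (-34.50, 0.000). Tangency of A1 to VU means the radius PU is perpendicular to VU, so P = U + (0, 12) = (-34.50, 12.00). Since PM ⟂ MS (tangency), |PS| = √(12.0² + 31.8²) = 33.99 regardless of where M sits on A1. So S lies on both circle(V, 47.07) and circle(P, 33.99); the above-VU intersection is S = (-19.86, 42.67). M is the foot of the tangent from S: M = (-22.54, 10.99).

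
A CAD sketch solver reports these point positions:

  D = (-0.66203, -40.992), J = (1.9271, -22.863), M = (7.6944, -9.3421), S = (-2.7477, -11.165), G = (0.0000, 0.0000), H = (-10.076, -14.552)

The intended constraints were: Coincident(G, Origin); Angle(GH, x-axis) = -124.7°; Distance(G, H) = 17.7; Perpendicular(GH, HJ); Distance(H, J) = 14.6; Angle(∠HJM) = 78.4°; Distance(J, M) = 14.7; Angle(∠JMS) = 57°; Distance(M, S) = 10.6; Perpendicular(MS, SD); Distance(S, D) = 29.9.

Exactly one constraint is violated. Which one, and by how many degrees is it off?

Perpendicular(MS, SD) — off by 5.90°.

G = (0.00, 0.00) ✓; GH at -124.7° ✓; |GH| = 17.70 ✓; ∠(GH, HJ) = 90.00° ✓; |HJ| = 14.60 ✓; ∠HJM = 78.40° ✓; |JM| = 14.70 ✓; ∠JMS = 57.00° ✓; |MS| = 10.60 ✓; ∠(MS, SD) = 84.10° ✗; |SD| = 29.90 ✓.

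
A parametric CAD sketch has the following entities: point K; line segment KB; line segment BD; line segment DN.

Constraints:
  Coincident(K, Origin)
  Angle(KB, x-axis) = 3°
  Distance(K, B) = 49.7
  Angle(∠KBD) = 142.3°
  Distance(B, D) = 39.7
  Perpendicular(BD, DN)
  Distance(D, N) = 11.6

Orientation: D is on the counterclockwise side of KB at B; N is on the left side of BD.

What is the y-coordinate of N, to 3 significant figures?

37.3

K is at the origin; KB runs at 3.0° with length 49.7, so B = 49.7·(cos 3.0°, sin 3.0°) = (49.6, 2.60). ∠KBD = 142.3°, so BD runs at 3.0° + (180° − 142.3°) = 40.7° from the x-axis; with |BD| = 39.7, D = B + 39.7·(cos 40.7°, sin 40.7°) = (79.7, 28.5). BD is perpendicular to DN; with |DN| = 11.6 on the left of BD, N = D + 11.6·(-0.652, 0.758) = (72.2, 37.3). So N.y = 37.3.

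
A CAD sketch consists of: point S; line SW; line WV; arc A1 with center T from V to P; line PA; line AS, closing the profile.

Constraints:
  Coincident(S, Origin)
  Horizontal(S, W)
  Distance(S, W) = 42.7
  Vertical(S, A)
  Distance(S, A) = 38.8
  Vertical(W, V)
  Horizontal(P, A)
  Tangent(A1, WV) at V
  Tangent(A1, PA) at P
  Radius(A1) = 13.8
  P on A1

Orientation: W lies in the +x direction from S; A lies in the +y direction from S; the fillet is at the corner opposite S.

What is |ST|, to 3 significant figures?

38.2

S is at the origin; SW is horizontal with |SW| = 42.7 and W on the +x side, so W = (42.7, 0.00). S and A share the same x with |SA| = 38.8 and A on the +y side, so A = (0.00, 38.8). The virtual corner opposite S is at (42.7, 38.8). Tangency of A1 to WV means the radius TV is perpendicular to WV and since A1 is tangent to PA there, TP ⟂ PA, with radius 13.8, so the center T sits 13.8 in from both sides at T = (28.9, 25.0). Then |ST| = |T − S| = 38.2.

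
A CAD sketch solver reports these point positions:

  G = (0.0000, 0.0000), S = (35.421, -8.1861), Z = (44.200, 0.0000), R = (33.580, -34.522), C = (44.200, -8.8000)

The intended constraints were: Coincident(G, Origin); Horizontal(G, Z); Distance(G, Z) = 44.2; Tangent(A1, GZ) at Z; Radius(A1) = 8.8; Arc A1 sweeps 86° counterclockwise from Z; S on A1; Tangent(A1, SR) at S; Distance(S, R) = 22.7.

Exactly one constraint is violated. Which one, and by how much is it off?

Distance(S, R) = 22.7 — off by 3.70.

G = (0.00, 0.00) ✓; G.y = 0.00, Z.y = 0.00 ✓; |GZ| = 44.20 ✓; ∠(CZ, ZG) = 90.00° ✓; |CZ| = 8.800 ✓; bearing(C→S) − bearing(C→Z) = 86.00° ✓; |CS| = 8.800 ✓; ∠(CS, SR) = 90.00° ✓; |SR| = 26.40 ✗.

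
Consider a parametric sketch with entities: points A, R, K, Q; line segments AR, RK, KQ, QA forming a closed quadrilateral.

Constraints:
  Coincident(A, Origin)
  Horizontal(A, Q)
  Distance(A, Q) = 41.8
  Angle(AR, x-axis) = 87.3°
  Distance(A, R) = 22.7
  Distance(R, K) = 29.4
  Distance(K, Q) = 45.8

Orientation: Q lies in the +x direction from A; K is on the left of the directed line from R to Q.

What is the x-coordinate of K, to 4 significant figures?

23.31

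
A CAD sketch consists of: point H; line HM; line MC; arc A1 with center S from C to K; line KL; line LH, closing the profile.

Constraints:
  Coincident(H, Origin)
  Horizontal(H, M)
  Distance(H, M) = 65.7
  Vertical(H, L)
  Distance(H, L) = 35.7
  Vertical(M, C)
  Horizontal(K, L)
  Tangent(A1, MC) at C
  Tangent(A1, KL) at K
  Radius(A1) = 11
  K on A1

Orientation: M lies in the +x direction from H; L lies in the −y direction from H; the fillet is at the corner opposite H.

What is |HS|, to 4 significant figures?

60.02

HL is vertical with |HL| = 35.7 and L on the −y side, so L = (0.000, -35.70). The virtual corner opposite H is at (65.70, -35.70). The tangent condition forces SC to be normal to MC and the tangent condition forces SK to be normal to KL, with radius 11.0, so the center S sits 11.0 in from both sides at S = (54.70, -24.70). Then |HS| = |S − H| = 60.02.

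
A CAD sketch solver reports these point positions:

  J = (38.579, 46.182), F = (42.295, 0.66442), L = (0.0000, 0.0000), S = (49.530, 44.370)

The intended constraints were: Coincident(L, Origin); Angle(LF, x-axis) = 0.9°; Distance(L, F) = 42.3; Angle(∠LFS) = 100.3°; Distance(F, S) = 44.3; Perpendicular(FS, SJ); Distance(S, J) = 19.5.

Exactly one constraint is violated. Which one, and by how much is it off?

Distance(S, J) = 19.5 — off by 8.40.

L = (0.00, 0.00) ✓; LF at 0.9000° ✓; |LF| = 42.30 ✓; ∠LFS = 100.3° ✓; |FS| = 44.30 ✓; ∠(FS, SJ) = 90.00° ✓; |SJ| = 11.10 ✗.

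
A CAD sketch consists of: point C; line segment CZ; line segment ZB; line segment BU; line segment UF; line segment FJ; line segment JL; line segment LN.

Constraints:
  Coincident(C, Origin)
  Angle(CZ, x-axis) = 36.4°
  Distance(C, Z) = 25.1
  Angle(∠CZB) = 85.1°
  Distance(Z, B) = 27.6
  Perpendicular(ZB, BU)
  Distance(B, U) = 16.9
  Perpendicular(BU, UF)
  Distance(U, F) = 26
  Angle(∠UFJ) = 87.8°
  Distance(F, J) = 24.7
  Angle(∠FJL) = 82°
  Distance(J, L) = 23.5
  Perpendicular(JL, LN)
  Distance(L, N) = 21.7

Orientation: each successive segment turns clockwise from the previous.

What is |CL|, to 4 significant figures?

37.06

C is at the origin; CZ runs at 36.4° with length 25.1, so Z = (20.20, 14.89). ∠CZB = 85.1° gives ZB at -58.50° from the x-axis; with |ZB| = 27.6, B = (34.62, -8.638). ZB is perpendicular to BU, so BU runs at -148.5°; with |BU| = 16.9, U = (20.21, -17.47). The perpendicularity gives UF at right angles to BU, so UF runs at 121.5°; with |UF| = 26.0, F = (6.629, 4.700). ∠UFJ = 87.8° gives FJ at 29.30° from the x-axis; with |FJ| = 24.7, J = (28.17, 16.79). ∠FJL = 82.0° gives JL at -68.70° from the x-axis; with |JL| = 23.5, L = (36.71, -5.107). Then |CL| = |L − C| = 37.06.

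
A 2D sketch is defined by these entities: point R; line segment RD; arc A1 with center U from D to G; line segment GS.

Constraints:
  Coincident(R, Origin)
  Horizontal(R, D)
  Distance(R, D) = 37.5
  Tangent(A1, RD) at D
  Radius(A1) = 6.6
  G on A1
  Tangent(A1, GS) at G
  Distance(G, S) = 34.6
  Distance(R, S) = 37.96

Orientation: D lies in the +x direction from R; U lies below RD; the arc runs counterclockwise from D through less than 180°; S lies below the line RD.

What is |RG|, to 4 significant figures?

31.82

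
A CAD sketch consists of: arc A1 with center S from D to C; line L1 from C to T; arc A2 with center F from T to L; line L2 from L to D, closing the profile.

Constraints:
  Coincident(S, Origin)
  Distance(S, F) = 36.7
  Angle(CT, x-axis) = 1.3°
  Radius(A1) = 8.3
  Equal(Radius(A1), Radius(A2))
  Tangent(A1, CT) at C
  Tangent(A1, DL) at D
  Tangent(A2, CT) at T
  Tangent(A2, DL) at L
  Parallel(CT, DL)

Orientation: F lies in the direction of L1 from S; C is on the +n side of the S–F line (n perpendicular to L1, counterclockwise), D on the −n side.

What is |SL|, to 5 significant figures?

37.627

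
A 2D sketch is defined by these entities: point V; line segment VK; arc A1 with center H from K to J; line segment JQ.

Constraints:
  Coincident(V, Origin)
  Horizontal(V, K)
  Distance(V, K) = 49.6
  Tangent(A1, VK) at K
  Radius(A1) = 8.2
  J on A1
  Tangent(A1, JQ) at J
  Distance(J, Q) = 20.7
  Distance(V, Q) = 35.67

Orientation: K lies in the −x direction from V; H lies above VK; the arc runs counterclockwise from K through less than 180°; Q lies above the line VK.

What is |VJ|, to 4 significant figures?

43.35

V is at the origin; V and K share the same y with |VK| = 49.6 and K on the −x side, so K = (-49.60, 0.000). Tangency of A1 to VK means the radius HK is perpendicular to VK, so H = K + (0, 8.2) = (-49.60, 8.200). Since HJ ⟂ JQ (tangency), |HQ| = √(8.2² + 20.7²) = 22.26 regardless of where J sits on A1. So Q lies on both circle(V, 35.67) and circle(H, 22.26); the above-VK intersection is Q = (-30.16, 19.05). J is the foot of the tangent from Q: J = (-43.25, 3.014).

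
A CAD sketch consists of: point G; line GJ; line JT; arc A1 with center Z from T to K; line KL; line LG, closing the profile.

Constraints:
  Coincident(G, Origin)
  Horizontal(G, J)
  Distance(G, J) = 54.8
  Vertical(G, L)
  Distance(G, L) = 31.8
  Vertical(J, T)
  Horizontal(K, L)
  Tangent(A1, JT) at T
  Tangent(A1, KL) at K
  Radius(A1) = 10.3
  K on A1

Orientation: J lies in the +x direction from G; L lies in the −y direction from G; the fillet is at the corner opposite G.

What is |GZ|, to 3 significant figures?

49.4

G is at the origin; GJ is horizontal with |GJ| = 54.8 and J on the +x side, so J = (54.8, 0.00). GL is vertical with |GL| = 31.8 and L on the −y side, so L = (0.00, -31.8). The virtual corner opposite G is at (54.8, -31.8). Tangency of A1 to JT means the radius ZT is perpendicular to JT and the tangent condition forces ZK to be normal to KL, with radius 10.3, so the center Z sits 10.3 in from both sides at Z = (44.5, -21.5). Then |GZ| = |Z − G| = 49.4.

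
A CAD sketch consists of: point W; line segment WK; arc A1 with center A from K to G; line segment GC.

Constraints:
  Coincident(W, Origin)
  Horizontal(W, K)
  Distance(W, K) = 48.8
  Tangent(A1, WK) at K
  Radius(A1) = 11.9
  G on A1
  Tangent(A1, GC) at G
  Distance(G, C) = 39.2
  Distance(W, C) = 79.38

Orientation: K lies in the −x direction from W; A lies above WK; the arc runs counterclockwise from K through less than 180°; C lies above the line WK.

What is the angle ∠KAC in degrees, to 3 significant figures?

163°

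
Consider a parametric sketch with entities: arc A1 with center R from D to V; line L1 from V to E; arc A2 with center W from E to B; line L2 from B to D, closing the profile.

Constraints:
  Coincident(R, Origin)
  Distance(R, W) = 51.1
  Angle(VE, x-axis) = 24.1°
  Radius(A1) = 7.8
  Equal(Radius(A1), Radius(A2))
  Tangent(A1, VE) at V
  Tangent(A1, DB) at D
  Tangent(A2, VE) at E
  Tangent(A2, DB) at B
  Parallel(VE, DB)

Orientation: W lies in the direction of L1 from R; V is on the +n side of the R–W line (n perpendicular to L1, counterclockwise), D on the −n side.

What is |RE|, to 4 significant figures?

51.69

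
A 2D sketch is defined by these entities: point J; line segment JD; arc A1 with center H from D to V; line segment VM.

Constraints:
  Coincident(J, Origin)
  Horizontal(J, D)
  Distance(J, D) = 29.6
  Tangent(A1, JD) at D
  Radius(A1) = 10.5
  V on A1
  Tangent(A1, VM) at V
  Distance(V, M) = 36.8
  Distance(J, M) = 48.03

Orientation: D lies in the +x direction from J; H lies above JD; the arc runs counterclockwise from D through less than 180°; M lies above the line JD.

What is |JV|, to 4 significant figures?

41.46

Checks: |HV| = 10.50 ✓; ∠(HV, VM) = 90.00° ✓; |VM| = 36.80 ✓; |JM| = 48.03 ✓.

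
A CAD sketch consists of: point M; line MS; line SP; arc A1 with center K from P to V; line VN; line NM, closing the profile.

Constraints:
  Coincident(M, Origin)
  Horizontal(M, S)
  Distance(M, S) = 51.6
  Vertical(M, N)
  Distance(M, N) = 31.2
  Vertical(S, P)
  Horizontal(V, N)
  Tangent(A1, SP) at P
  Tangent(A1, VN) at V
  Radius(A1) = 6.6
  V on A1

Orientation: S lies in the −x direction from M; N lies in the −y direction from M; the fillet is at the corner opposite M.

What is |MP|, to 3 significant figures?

57.2

The virtual corner opposite M is at (-51.6, -31.2). Since A1 is tangent to SP there, KP ⟂ SP and since A1 is tangent to VN there, KV ⟂ VN, with radius 6.6, so the center K sits 6.6 in from both sides at K = (-45.0, -24.6). That places the tangent points at P = (-51.6, -24.6) on SP and V = (-45.0, -31.2) on VN. Then |MP| = |P − M| = 57.2.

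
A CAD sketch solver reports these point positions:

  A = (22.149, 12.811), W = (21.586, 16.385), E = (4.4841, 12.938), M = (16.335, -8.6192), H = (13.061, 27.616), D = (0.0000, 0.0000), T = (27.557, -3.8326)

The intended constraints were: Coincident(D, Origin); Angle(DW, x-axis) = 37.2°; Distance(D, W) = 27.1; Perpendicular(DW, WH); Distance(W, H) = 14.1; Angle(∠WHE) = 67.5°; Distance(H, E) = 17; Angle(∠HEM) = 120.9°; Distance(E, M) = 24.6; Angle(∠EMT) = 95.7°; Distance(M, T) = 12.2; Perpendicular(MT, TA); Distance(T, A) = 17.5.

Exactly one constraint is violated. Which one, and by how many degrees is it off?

Perpendicular(MT, TA) — off by 5.10°.

D = (0.00, 0.00) ✓; DW at 37.20° ✓; |DW| = 27.10 ✓; ∠(DW, WH) = 90.00° ✓; |WH| = 14.10 ✓; ∠WHE = 67.50° ✓; |HE| = 17.00 ✓; ∠HEM = 120.9° ✓; |EM| = 24.60 ✓; ∠EMT = 95.70° ✓; |MT| = 12.20 ✓; ∠(MT, TA) = 84.90° ✗; |TA| = 17.50 ✓.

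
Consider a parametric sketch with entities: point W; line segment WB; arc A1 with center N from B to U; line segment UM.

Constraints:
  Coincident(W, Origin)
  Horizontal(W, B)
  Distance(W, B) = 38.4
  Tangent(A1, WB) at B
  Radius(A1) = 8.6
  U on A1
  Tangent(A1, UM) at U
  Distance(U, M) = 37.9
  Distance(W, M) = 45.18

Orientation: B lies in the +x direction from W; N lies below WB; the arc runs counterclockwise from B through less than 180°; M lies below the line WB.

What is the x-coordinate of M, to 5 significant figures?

17.773

Checks: |NU| = 8.600 ✓; ∠(NU, UM) = 90.00° ✓; |UM| = 37.90 ✓; |WM| = 45.18 ✓.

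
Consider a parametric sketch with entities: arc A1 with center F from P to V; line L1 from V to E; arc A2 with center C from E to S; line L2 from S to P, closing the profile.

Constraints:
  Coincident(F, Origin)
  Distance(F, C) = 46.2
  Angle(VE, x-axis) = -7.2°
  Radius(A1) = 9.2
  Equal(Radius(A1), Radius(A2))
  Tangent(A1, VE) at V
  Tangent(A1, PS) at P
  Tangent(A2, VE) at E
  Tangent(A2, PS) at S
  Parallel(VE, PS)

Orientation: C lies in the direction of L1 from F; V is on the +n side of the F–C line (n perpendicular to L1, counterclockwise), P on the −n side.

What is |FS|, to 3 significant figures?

47.1

Tangency of A1 to both parallel lines with radius 9.2 puts V and P at F ± 9.2·n: V = (1.15, 9.13), P = (-1.15, -9.13). Equal radii place E and S the same way about C: E = C + 9.2·n = (47.0, 3.34), S = C − 9.2·n = (44.7, -14.9). Then |FS| = |S − F| = 47.1.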